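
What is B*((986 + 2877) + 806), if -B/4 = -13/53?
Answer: 242788/53 ≈ 4580.9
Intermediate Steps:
B = 52/53 (B = -(-52)/53 = -4*(-13/53) = 52/53 ≈ 0.98113)
B*((986 + 2877) + 806) = 52*((986 + 2877) + 806)/53 = 52*(3863 + 806)/53 = (52/53)*4669 = 242788/53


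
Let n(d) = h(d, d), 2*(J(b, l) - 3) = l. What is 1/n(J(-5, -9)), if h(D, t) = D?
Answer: -2/3 ≈ -0.66667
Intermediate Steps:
J(b, l) = 3 + l/2
n(d) = d
1/n(J(-5, -9)) = 1/(3 + (1/2)*(-9)) = 1/(3 - 9/2) = 1/(-3/2) = -2/3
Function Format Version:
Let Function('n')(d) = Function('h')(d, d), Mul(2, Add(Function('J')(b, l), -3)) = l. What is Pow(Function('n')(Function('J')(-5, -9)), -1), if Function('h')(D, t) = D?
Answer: Rational(-2, 3) ≈ -0.66667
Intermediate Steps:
Function('J')(b, l) = Add(3, Mul(Rational(1, 2), l))
Function('n')(d) = d
Pow(Function('n')(Function('J')(-5, -9)), -1) = Pow(Add(3, Mul(Rational(1, 2), -9)), -1) = Pow(Add(3, Rational(-9, 2)), -1) = Pow(Rational(-3, 2), -1) = Rational(-2, 3)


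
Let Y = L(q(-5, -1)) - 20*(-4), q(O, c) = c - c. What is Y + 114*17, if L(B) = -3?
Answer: 2015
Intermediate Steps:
q(O, c) = 0
Y = 77 (Y = -3 - 20*(-4) = -3 - 1*(-80) = -3 + 80 = 77)
Y + 114*17 = 77 + 114*17 = 77 + 1938 = 2015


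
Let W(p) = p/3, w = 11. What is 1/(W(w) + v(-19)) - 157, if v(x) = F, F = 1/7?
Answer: -12539/80 ≈ -156.74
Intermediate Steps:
F = ⅐ ≈ 0.14286
W(p) = p/3 (W(p) = p*(⅓) = p/3)
v(x) = ⅐
1/(W(w) + v(-19)) - 157 = 1/((⅓)*11 + ⅐) - 157 = 1/(11/3 + ⅐) - 157 = 1/(80/21) - 157 = 21/80 - 157 = -12539/80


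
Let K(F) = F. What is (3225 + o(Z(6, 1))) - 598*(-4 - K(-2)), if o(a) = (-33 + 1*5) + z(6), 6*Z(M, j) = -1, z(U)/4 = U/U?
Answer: 4397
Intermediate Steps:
z(U) = 4 (z(U) = 4*(U/U) = 4*1 = 4)
Z(M, j) = -⅙ (Z(M, j) = (⅙)*(-1) = -⅙)
o(a) = -24 (o(a) = (-33 + 1*5) + 4 = (-33 + 5) + 4 = -28 + 4 = -24)
(3225 + o(Z(6, 1))) - 598*(-4 - K(-2)) = (3225 - 24) - 598*(-4 - 1*(-2)) = 3201 - 598*(-4 + 2) = 3201 - 598*(-2) = 3201 + 1196 = 4397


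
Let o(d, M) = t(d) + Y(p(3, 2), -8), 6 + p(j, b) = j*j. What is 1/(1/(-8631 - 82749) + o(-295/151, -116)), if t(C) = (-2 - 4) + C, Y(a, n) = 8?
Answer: 13798380/639509 ≈ 21.577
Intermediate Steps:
p(j, b) = -6 + j² (p(j, b) = -6 + j*j = -6 + j²)
t(C) = -6 + C
o(d, M) = 2 + d (o(d, M) = (-6 + d) + 8 = 2 + d)
1/(1/(-8631 - 82749) + o(-295/151, -116)) = 1/(1/(-8631 - 82749) + (2 - 295/151)) = 1/(1/(-91380) + (2 - 295*1/151)) = 1/(-1/91380 + (2 - 295/151)) = 1/(-1/91380 + 7/151) = 1/(639509/13798380) = 13798380/639509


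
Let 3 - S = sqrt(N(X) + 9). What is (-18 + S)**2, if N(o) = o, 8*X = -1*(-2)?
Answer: (30 + sqrt(37))**2/4 ≈ 325.49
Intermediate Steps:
X = 1/4 (X = (-1*(-2))/8 = (1/8)*2 = 1/4 ≈ 0.25000)
S = 3 - sqrt(37)/2 (S = 3 - sqrt(1/4 + 9) = 3 - sqrt(37/4) = 3 - sqrt(37)/2 ≈ -0.041381)
(-18 + S)**2 = (-18 + (3 - sqrt(37)/2))**2 = (-15 - sqrt(37)/2)**2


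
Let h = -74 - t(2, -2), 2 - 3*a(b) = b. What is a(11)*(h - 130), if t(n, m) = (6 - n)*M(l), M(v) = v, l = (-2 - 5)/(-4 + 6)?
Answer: 570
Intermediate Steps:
a(b) = ⅔ - b/3
l = -7/2 ≈ -3.5000
t(n, m) = -21 + 7*n/2 (t(n, m) = (6 - n)*(-7/2) = -21 + 7*n/2)
h = -60 (h = -74 - (-21 + (7/2)*2) = -74 - (-21 + 7) = -74 - 1*(-14) = -74 + 14 = -60)
a(11)*(h - 130) = (⅔ - ⅓*11)*(-60 - 130) = (⅔ - 11/3)*(-190) = -3*(-190) = 570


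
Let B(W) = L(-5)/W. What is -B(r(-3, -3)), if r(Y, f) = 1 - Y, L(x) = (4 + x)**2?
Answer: -1/4 ≈ -0.25000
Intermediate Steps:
B(W) = 1/W (B(W) = (4 - 5)**2/W = (-1)**2/W = 1/W)
-B(r(-3, -3)) = -1/(1 - 1*(-3)) = -1/(1 + 3) = -1/4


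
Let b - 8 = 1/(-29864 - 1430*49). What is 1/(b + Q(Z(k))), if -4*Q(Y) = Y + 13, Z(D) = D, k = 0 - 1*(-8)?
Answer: 199868/549635 ≈ 0.36364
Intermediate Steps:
k = 8 (k = 0 + 8 = 8)
Q(Y) = -13/4 - Y/4 (Q(Y) = -(Y + 13)/4 = -(13 + Y)/4 = -13/4 - Y/4)
b = 799471/99934 (b = 8 + 1/(-29864 - 1430*49) = 8 + 1/(-29864 - 70070) = 8 + 1/(-99934) = 8 - 1/99934 = 799471/99934 ≈ 8.0000)
1/(b + Q(Z(k))) = 1/(799471/99934 + (-13/4 - ¼*8)) = 1/(799471/99934 + (-13/4 - 2)) = 1/(799471/99934 - 21/4) = 1/(549635/199868) = 199868/549635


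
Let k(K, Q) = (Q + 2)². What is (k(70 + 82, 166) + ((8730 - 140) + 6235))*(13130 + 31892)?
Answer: 1938152078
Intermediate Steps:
k(K, Q) = (2 + Q)²
(k(70 + 82, 166) + ((8730 - 140) + 6235))*(13130 + 31892) = ((2 + 166)² + ((8730 - 140) + 6235))*(13130 + 31892) = (168² + (8590 + 6235))*45022 = (28224 + 14825)*45022 = 43049*45022 = 1938152078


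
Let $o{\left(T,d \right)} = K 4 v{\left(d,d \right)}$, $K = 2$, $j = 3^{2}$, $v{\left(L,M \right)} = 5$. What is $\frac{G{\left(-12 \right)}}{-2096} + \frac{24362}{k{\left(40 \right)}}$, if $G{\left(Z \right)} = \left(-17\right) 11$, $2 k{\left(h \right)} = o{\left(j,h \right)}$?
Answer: $\frac{12766623}{10480} \approx 1218.2$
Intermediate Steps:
$j = 9$
$o{\left(T,d \right)} = 40$ ($o{\left(T,d \right)} = 2 \cdot 4 \cdot 5 = 8 \cdot 5 = 40$)
$k{\left(h \right)} = 20$ ($k{\left(h \right)} = \frac{1}{2} \cdot 40 = 20$)
$G{\left(Z \right)} = -187$
$\frac{G{\left(-12 \right)}}{-2096} + \frac{24362}{k{\left(40 \right)}} = - \frac{187}{-2096} + \frac{24362}{20} = \left(-187\right) \left(- \frac{1}{2096}\right) + 24362 \cdot \frac{1}{20} = \frac{187}{2096} + \frac{12181}{10} = \frac{12766623}{10480}$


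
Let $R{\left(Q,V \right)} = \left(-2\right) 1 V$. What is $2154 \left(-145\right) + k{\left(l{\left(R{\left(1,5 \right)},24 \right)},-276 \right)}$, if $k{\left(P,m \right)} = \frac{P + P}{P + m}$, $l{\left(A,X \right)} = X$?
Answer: $- \frac{6558934}{21} \approx -3.1233 \cdot 10^{5}$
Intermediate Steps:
$R{\left(Q,V \right)} = - 2 V$
$k{\left(P,m \right)} = \frac{2 P}{P + m}$
$2154 \left(-145\right) + k{\left(l{\left(R{\left(1,5 \right)},24 \right)},-276 \right)} = 2154 \left(-145\right) + 2 \cdot 24 \frac{1}{24 - 276} = -312330 + 2 \cdot 24 \frac{1}{-252} = -312330 + 2 \cdot 24 \left(- \frac{1}{252}\right) = -312330 - \frac{4}{21} = - \frac{6558934}{21}$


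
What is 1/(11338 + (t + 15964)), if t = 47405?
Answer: 1/74707 ≈ 1.3386e-5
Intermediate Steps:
1/(11338 + (t + 15964)) = 1/(11338 + (47405 + 15964)) = 1/(11338 + 63369) = 1/74707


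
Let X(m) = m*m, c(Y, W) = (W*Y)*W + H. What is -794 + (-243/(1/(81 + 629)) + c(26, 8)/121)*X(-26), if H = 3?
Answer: -14111233062/121 ≈ -1.1662e+8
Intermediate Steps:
c(Y, W) = 3 + Y*W**2 (c(Y, W) = (W*Y)*W + 3 = Y*W**2 + 3 = 3 + Y*W**2)
X(m) = m**2
-794 + (-243/(1/(81 + 629)) + c(26, 8)/121)*X(-26) = -794 + (-243/(1/(81 + 629)) + (3 + 26*8**2)/121)*(-26)**2 = -794 + (-243/(1/710) + (3 + 26*64)*(1/121))*676 = -794 + (-243/1/710 + (3 + 1664)*(1/121))*676 = -794 + (-243*710 + 1667*(1/121))*676 = -794 + (-172530 + 1667/121)*676 = -794 - 20874463/121*676 = -794 - 14111136988/121 = -14111233062/121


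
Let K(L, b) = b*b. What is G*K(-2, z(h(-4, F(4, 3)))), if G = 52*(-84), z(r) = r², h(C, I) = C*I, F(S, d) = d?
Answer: -90574848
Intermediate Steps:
K(L, b) = b²
G = -4368
G*K(-2, z(h(-4, F(4, 3)))) = -4368*((-4*3)²)² = -4368*((-12)²)² = -4368*144² = -4368*20736 = -90574848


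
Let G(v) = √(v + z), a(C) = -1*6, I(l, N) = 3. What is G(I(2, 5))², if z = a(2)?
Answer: -3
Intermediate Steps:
a(C) = -6
z = -6
G(v) = √(-6 + v) (G(v) = √(v - 6) = √(-6 + v))
G(I(2, 5))² = (√(-6 + 3))² = (√(-3))² = (I*√3)² = -3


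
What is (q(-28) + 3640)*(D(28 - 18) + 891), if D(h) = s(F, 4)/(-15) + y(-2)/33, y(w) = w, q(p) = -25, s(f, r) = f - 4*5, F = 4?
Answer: 35470621/11 ≈ 3.2246e+6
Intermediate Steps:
s(f, r) = -20 + f (s(f, r) = f - 20 = -20 + f)
D(h) = 166/165 (D(h) = (-20 + 4)/(-15) - 2/33 = -16*(-1/15) - 2*1/33 = 16/15 - 2/33 = 166/165)
(q(-28) + 3640)*(D(28 - 18) + 891) = (-25 + 3640)*(166/165 + 891) = 3615*(147181/165) = 35470621/11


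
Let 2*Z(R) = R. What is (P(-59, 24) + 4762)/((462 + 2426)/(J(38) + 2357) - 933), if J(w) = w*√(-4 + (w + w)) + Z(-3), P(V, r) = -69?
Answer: -95227238820233/18906462029161 + 12360686208*√2/18906462029161 ≈ -5.0358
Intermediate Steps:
Z(R) = R/2
J(w) = -3/2 + w*√(-4 + 2*w) (J(w) = w*√(-4 + (w + w)) + (½)*(-3) = w*√(-4 + 2*w) - 3/2 = -3/2 + w*√(-4 + 2*w))
(P(-59, 24) + 4762)/((462 + 2426)/(J(38) + 2357) - 933) = (-69 + 4762)/((462 + 2426)/((-3/2 + 38*√(-4 + 2*38)) + 2357) - 933) = 4693/(2888/((-3/2 + 38*√(-4 + 76)) + 2357) - 933) = 4693/(2888/((-3/2 + 38*√72) + 2357) - 933) = 4693/(2888/((-3/2 + 38*(6*√2)) + 2357) - 933) = 4693/(2888/((-3/2 + 228*√2) + 2357) - 933) = 4693/(2888/(4711/2 + 228*√2) - 933) = 4693/(-933 + 2888/(4711/2 + 228*√2))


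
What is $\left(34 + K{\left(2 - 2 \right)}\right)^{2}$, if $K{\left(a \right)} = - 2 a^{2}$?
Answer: $1156$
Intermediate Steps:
$\left(34 + K{\left(2 - 2 \right)}\right)^{2} = \left(34 - 2 \left(2 - 2\right)^{2}\right)^{2} = \left(34 - 2 \cdot 0^{2}\right)^{2} = \left(34 - 0\right)^{2} = \left(34 + 0\right)^{2} = 34^{2} = 1156$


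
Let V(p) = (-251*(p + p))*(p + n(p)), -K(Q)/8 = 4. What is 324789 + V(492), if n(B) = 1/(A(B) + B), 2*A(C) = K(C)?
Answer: -14421831087/119 ≈ -1.2119e+8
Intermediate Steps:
K(Q) = -32 (K(Q) = -8*4 = -32)
A(C) = -16 (A(C) = (1/2)*(-32) = -16)
n(B) = 1/(-16 + B)
V(p) = -502*p*(p + 1/(-16 + p)) (V(p) = (-251*(p + p))*(p + 1/(-16 + p)) = (-502*p)*(p + 1/(-16 + p)) = -502*p*(p + 1/(-16 + p)))
324789 + V(492) = 324789 - 502*492*(1 + 492*(-16 + 492))/(-16 + 492) = 324789 - 502*492*(1 + 492*476)/476 = 324789 - 502*492*1/476*(1 + 234192) = 324789 - 502*492*1/476*234193 = 324789 - 14460480978/119 = -14421831087/119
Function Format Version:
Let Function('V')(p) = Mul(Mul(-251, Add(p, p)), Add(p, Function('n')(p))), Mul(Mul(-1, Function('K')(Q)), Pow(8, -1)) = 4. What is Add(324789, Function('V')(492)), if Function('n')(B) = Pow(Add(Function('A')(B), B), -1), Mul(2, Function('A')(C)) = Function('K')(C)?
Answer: Rational(-14421831087, 119) ≈ -1.2119e+8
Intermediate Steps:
Function('K')(Q) = -32 (Function('K')(Q) = Mul(-8, 4) = -32)
Function('A')(C) = -16 (Function('A')(C) = Mul(Rational(1, 2), -32) = -16)
Function('n')(B) = Pow(Add(-16, B), -1)
Function('V')(p) = Mul(-502, p, Add(p, Pow(Add(-16, p), -1))) (Function('V')(p) = Mul(Mul(-251, Add(p, p)), Add(p, Pow(Add(-16, p), -1))) = Mul(Mul(-251, Mul(2, p)), Add(p, Pow(Add(-16, p), -1))) = Mul(Mul(-502, p), Add(p, Pow(Add(-16, p), -1))) = Mul(-502, p, Add(p, Pow(Add(-16, p), -1))))
Add(324789, Function('V')(492)) = Add(324789, Mul(-502, 492, Pow(Add(-16, 492), -1), Add(1, Mul(492, Add(-16, 492))))) = Add(324789, Mul(-502, 492, Pow(476, -1), Add(1, Mul(492, 476)))) = Add(324789, Mul(-502, 492, Rational(1, 476), Add(1, 234192))) = Add(324789, Mul(-502, 492, Rational(1, 476), 234193)) = Add(324789, Rational(-14460480978, 119)) = Rational(-14421831087, 119)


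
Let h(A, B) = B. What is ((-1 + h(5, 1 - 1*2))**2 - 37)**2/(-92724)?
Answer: -363/30908 ≈ -0.011745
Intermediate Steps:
((-1 + h(5, 1 - 1*2))**2 - 37)**2/(-92724) = ((-1 + (1 - 1*2))**2 - 37)**2/(-92724) = ((-1 + (1 - 2))**2 - 37)**2*(-1/92724) = ((-1 - 1)**2 - 37)**2*(-1/92724) = ((-2)**2 - 37)**2*(-1/92724) = (4 - 37)**2*(-1/92724) = (-33)**2*(-1/92724) = 1089*(-1/92724) = -363/30908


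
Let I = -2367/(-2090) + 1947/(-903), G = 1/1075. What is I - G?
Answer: -3222641/3145450 ≈ -1.0245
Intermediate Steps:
G = 1/1075 ≈ 0.00093023
I = -643943/629090 (I = -2367*(-1/2090) + 1947*(-1/903) = 2367/2090 - 649/301 = -643943/629090 ≈ -1.0236)
I - G = -643943/629090 - 1*1/1075 = -643943/629090 - 1/1075 = -3222641/3145450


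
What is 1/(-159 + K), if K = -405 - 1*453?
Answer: -1/1017 ≈ -0.00098328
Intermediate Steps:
K = -858 (K = -405 - 453 = -858)
1/(-159 + K) = 1/(-159 - 858) = 1/(-1017) = -1/1017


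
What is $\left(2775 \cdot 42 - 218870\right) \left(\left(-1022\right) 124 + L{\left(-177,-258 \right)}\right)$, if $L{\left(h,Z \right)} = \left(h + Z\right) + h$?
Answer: $13029428800$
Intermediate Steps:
$L{\left(h,Z \right)} = Z + 2 h$ ($L{\left(h,Z \right)} = \left(Z + h\right) + h = Z + 2 h$)
$\left(2775 \cdot 42 - 218870\right) \left(\left(-1022\right) 124 + L{\left(-177,-258 \right)}\right) = \left(2775 \cdot 42 - 218870\right) \left(\left(-1022\right) 124 + \left(-258 + 2 \left(-177\right)\right)\right) = \left(116550 - 218870\right) \left(-126728 - 612\right) = - 102320 \left(-126728 - 612\right) = \left(-102320\right) \left(-127340\right) = 13029428800$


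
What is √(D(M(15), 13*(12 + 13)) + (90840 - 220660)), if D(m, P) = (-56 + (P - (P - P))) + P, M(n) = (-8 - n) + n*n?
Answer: I*√129226 ≈ 359.48*I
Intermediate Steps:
M(n) = -8 + n² - n (M(n) = (-8 - n) + n² = -8 + n² - n)
D(m, P) = -56 + 2*P (D(m, P) = (-56 + (P - 1*0)) + P = (-56 + (P + 0)) + P = (-56 + P) + P = -56 + 2*P)
√(D(M(15), 13*(12 + 13)) + (90840 - 220660)) = √((-56 + 2*(13*(12 + 13))) + (90840 - 220660)) = √((-56 + 2*(13*25)) - 129820) = √((-56 + 2*325) - 129820) = √((-56 + 650) - 129820) = √(594 - 129820) = √(-129226) = I*√129226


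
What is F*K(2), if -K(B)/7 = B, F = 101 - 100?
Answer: -14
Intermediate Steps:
F = 1
K(B) = -7*B
F*K(2) = 1*(-7*2) = 1*(-14) = -14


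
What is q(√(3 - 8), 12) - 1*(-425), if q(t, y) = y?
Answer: 437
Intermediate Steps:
q(√(3 - 8), 12) - 1*(-425) = 12 - 1*(-425) = 12 + 425 = 437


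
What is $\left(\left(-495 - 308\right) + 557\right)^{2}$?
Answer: $60516$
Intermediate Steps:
$\left(\left(-495 - 308\right) + 557\right)^{2} = \left(-803 + 557\right)^{2} = \left(-246\right)^{2} = 60516$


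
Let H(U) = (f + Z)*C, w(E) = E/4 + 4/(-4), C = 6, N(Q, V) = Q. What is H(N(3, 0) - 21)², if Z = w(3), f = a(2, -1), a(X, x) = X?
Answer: 441/4 ≈ 110.25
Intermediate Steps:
f = 2
w(E) = -1 + E/4 (w(E) = E*(¼) + 4*(-¼) = E/4 - 1 = -1 + E/4)
Z = -¼ (Z = -1 + (¼)*3 = -1 + ¾ = -¼ ≈ -0.25000)
H(U) = 21/2 (H(U) = (2 - ¼)*6 = (7/4)*6 = 21/2)
H(N(3, 0) - 21)² = (21/2)² = 441/4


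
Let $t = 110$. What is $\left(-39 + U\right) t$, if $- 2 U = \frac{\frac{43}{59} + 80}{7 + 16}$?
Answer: $- \frac{6083495}{1357} \approx -4483.0$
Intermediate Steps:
$U = - \frac{4763}{2714}$ ($U = - \frac{\left(\frac{43}{59} + 80\right) \frac{1}{7 + 16}}{2} = - \frac{\left(43 \cdot \frac{1}{59} + 80\right) \frac{1}{23}}{2} = - \frac{\left(\frac{43}{59} + 80\right) \frac{1}{23}}{2} = - \frac{\frac{4763}{59} \cdot \frac{1}{23}}{2} = \left(- \frac{1}{2}\right) \frac{4763}{1357} = - \frac{4763}{2714} \approx -1.755$)
$\left(-39 + U\right) t = \left(-39 - \frac{4763}{2714}\right) 110 = \left(- \frac{110609}{2714}\right) 110 = - \frac{6083495}{1357}$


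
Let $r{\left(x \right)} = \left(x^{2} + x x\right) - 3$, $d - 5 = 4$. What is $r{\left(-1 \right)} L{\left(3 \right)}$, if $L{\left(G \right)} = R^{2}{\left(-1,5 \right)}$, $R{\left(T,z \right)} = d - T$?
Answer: $-100$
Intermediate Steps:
$d = 9$ ($d = 5 + 4 = 9$)
$R{\left(T,z \right)} = 9 - T$
$L{\left(G \right)} = 100$ ($L{\left(G \right)} = \left(9 - -1\right)^{2} = \left(9 + 1\right)^{2} = 10^{2} = 100$)
$r{\left(x \right)} = -3 + 2 x^{2}$ ($r{\left(x \right)} = \left(x^{2} + x^{2}\right) - 3 = 2 x^{2} - 3 = -3 + 2 x^{2}$)
$r{\left(-1 \right)} L{\left(3 \right)} = \left(-3 + 2 \left(-1\right)^{2}\right) 100 = \left(-3 + 2 \cdot 1\right) 100 = \left(-3 + 2\right) 100 = \left(-1\right) 100 = -100$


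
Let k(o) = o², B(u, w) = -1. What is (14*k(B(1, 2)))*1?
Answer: 14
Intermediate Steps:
(14*k(B(1, 2)))*1 = (14*(-1)²)*1 = (14*1)*1 = 14*1 = 14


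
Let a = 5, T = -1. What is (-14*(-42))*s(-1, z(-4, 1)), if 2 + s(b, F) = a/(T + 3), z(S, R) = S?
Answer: 294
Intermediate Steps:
s(b, F) = ½ (s(b, F) = -2 + 5/(-1 + 3) = -2 + 5/2 = ½)
(-14*(-42))*s(-1, z(-4, 1)) = -14*(-42)*(½) = 588*(½) = 294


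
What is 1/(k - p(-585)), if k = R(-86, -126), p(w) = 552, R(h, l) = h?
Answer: -1/638 ≈ -0.0015674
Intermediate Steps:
k = -86
1/(k - p(-585)) = 1/(-86 - 1*552) = 1/(-86 - 552) = 1/(-638) = -1/638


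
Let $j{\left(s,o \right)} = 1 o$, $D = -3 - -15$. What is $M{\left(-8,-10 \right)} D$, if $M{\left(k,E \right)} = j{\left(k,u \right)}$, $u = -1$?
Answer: $-12$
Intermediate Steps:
$D = 12$ ($D = -3 + 15 = 12$)
$j{\left(s,o \right)} = o$
$M{\left(k,E \right)} = -1$
$M{\left(-8,-10 \right)} D = \left(-1\right) 12 = -12$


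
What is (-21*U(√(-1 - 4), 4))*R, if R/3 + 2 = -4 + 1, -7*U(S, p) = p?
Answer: -180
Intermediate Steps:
U(S, p) = -p/7
R = -15 (R = -6 + 3*(-4 + 1) = -6 + 3*(-3) = -6 - 9 = -15)
(-21*U(√(-1 - 4), 4))*R = -(-3)*4*(-15) = -21*(-4/7)*(-15) = 12*(-15) = -180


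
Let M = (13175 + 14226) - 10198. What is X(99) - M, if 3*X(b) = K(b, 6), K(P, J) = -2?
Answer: -51611/3 ≈ -17204.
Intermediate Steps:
X(b) = -2/3 (X(b) = (1/3)*(-2) = -2/3)
M = 17203 (M = 27401 - 10198 = 17203)
X(99) - M = -2/3 - 1*17203 = -2/3 - 17203 = -51611/3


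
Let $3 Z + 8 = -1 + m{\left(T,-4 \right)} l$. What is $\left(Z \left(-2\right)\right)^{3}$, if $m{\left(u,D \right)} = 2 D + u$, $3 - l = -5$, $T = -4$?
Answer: $343000$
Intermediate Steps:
$l = 8$ ($l = 3 - -5 = 3 + 5 = 8$)
$m{\left(u,D \right)} = u + 2 D$
$Z = -35$ ($Z = - \frac{8}{3} + \frac{-1 + \left(-4 + 2 \left(-4\right)\right) 8}{3} = - \frac{8}{3} + \frac{-1 + \left(-4 - 8\right) 8}{3} = - \frac{8}{3} + \frac{-1 - 96}{3} = - \frac{8}{3} + \frac{1}{3} \left(-97\right) = - \frac{8}{3} - \frac{97}{3} = -35$)
$\left(Z \left(-2\right)\right)^{3} = \left(\left(-35\right) \left(-2\right)\right)^{3} = 70^{3} = 343000$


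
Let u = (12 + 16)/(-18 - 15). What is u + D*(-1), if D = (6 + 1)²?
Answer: -1645/33 ≈ -49.849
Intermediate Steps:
u = -28/33 (u = 28/(-33) = 28*(-1/33) = -28/33 ≈ -0.84848)
D = 49 (D = 7² = 49)
u + D*(-1) = -28/33 + 49*(-1) = -28/33 - 49 = -1645/33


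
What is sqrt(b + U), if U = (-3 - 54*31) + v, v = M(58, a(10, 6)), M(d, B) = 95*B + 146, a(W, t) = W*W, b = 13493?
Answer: 7*sqrt(438) ≈ 146.50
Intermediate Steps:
a(W, t) = W**2
M(d, B) = 146 + 95*B
v = 9646 (v = 146 + 95*10**2 = 146 + 95*100 = 146 + 9500 = 9646)
U = 7969 (U = (-3 - 54*31) + 9646 = (-3 - 1674) + 9646 = -1677 + 9646 = 7969)
sqrt(b + U) = sqrt(13493 + 7969) = sqrt(21462) = 7*sqrt(438)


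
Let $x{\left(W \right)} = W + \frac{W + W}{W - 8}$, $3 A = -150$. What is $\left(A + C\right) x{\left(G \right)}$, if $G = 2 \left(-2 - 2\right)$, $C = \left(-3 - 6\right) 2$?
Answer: $476$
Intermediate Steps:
$A = -50$ ($A = \frac{1}{3} \left(-150\right) = -50$)
$C = -18$ ($C = \left(-9\right) 2 = -18$)
$G = -8$ ($G = 2 \left(-4\right) = -8$)
$x{\left(W \right)} = W + \frac{2 W}{-8 + W}$
$\left(A + C\right) x{\left(G \right)} = \left(-50 - 18\right) \left(- \frac{8 \left(-6 - 8\right)}{-8 - 8}\right) = - 68 \left(\left(-8\right) \frac{1}{-16} \left(-14\right)\right) = - 68 \left(\left(-8\right) \left(- \frac{1}{16}\right) \left(-14\right)\right) = \left(-68\right) \left(-7\right) = 476$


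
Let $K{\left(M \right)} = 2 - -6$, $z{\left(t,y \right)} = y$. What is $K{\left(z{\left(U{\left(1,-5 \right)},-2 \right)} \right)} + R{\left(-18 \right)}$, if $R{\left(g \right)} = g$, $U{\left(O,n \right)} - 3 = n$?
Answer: $-10$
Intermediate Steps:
$U{\left(O,n \right)} = 3 + n$
$K{\left(M \right)} = 8$ ($K{\left(M \right)} = 2 + 6 = 8$)
$K{\left(z{\left(U{\left(1,-5 \right)},-2 \right)} \right)} + R{\left(-18 \right)} = 8 - 18 = -10$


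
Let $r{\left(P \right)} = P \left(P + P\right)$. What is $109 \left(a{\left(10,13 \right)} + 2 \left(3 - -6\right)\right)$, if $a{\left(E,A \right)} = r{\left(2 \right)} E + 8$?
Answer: $11554$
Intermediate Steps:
$r{\left(P \right)} = 2 P^{2}$ ($r{\left(P \right)} = P 2 P = 2 P^{2}$)
$a{\left(E,A \right)} = 8 + 8 E$ ($a{\left(E,A \right)} = 2 \cdot 2^{2} E + 8 = 2 \cdot 4 E + 8 = 8 E + 8 = 8 + 8 E$)
$109 \left(a{\left(10,13 \right)} + 2 \left(3 - -6\right)\right) = 109 \left(\left(8 + 8 \cdot 10\right) + 2 \left(3 - -6\right)\right) = 109 \left(\left(8 + 80\right) + 2 \left(3 + 6\right)\right) = 109 \left(88 + 2 \cdot 9\right) = 109 \left(88 + 18\right) = 109 \cdot 106 = 11554$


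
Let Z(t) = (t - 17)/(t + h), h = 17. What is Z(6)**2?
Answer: 121/529 ≈ 0.22873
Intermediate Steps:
Z(t) = (-17 + t)/(17 + t) (Z(t) = (t - 17)/(t + 17) = (-17 + t)/(17 + t))
Z(6)**2 = ((-17 + 6)/(17 + 6))**2 = (-11/23)**2 = 121/529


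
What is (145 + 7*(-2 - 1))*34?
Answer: 4216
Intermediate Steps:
(145 + 7*(-2 - 1))*34 = (145 + 7*(-3))*34 = (145 - 21)*34 = 124*34 = 4216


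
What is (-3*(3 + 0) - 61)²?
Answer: 4900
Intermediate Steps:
(-3*(3 + 0) - 61)² = (-3*3 - 61)² = (-9 - 61)² = (-70)² = 4900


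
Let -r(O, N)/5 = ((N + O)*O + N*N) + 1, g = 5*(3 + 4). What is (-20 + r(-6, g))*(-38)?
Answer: 200640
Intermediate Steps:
g = 35 (g = 5*7 = 35)
r(O, N) = -5 - 5*N**2 - 5*O*(N + O) (r(O, N) = -5*(((N + O)*O + N*N) + 1) = -5*((O*(N + O) + N**2) + 1) = -5*((N**2 + O*(N + O)) + 1) = -5*(1 + N**2 + O*(N + O)) = -5 - 5*N**2 - 5*O*(N + O))
(-20 + r(-6, g))*(-38) = (-20 + (-5 - 5*35**2 - 5*(-6)**2 - 5*35*(-6)))*(-38) = (-20 + (-5 - 5*1225 - 5*36 + 1050))*(-38) = (-20 + (-5 - 6125 - 180 + 1050))*(-38) = (-20 - 5260)*(-38) = -5280*(-38) = 200640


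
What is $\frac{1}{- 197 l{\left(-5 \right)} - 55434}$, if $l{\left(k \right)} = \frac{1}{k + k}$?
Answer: $- \frac{10}{554143} \approx -1.8046 \cdot 10^{-5}$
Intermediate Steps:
$l{\left(k \right)} = \frac{1}{2 k}$
$\frac{1}{- 197 l{\left(-5 \right)} - 55434} = \frac{1}{- 197 \frac{1}{2 \left(-5\right)} - 55434} = \frac{1}{- 197 \cdot \frac{1}{2} \left(- \frac{1}{5}\right) - 55434} = \frac{1}{\left(-197\right) \left(- \frac{1}{10}\right) - 55434} = \frac{1}{\frac{197}{10} - 55434} = \frac{1}{- \frac{554143}{10}} = - \frac{10}{554143}$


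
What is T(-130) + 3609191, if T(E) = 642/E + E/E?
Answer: 234597159/65 ≈ 3.6092e+6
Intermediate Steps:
T(E) = 1 + 642/E (T(E) = 642/E + 1 = 1 + 642/E)
T(-130) + 3609191 = (642 - 130)/(-130) + 3609191 = -1/130*512 + 3609191 = -256/65 + 3609191 = 234597159/65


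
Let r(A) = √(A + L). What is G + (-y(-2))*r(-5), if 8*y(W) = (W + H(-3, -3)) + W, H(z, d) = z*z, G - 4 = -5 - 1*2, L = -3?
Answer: -3 - 5*I*√2/4 ≈ -3.0 - 1.7678*I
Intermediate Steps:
r(A) = √(-3 + A) (r(A) = √(A - 3) = √(-3 + A))
G = -3 (G = 4 + (-5 - 1*2) = 4 + (-5 - 2) = 4 - 7 = -3)
H(z, d) = z²
y(W) = 9/8 + W/4 (y(W) = ((W + (-3)²) + W)/8 = ((W + 9) + W)/8 = ((9 + W) + W)/8 = (9 + 2*W)/8 = 9/8 + W/4)
G + (-y(-2))*r(-5) = -3 + (-(9/8 + (¼)*(-2)))*√(-3 - 5) = -3 + (-(9/8 - ½))*√(-8) = -3 + (-1*5/8)*(2*I*√2) = -3 - 5*I*√2/4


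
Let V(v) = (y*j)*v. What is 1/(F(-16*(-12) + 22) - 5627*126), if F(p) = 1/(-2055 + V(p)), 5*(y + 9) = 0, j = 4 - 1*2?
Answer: -5907/4188074815 ≈ -1.4104e-6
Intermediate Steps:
j = 2 (j = 4 - 2 = 2)
y = -9 (y = -9 + (⅕)*0 = -9 + 0 = -9)
V(v) = -18*v (V(v) = (-9*2)*v = -18*v)
F(p) = 1/(-2055 - 18*p)
1/(F(-16*(-12) + 22) - 5627*126) = 1/(1/(3*(-685 - 6*(-16*(-12) + 22))) - 5627*126) = 1/(1/(3*(-685 - 6*(192 + 22))) - 709002) = 1/(1/(3*(-685 - 6*214)) - 709002) = 1/(1/(3*(-685 - 1284)) - 709002) = 1/((⅓)/(-1969) - 709002) = 1/((⅓)*(-1/1969) - 709002) = 1/(-1/5907 - 709002) = 1/(-4188074815/5907) = -5907/4188074815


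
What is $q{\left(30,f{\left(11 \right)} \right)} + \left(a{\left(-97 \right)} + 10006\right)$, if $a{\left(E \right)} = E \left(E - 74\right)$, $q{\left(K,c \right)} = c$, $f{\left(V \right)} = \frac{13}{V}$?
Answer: $\frac{292536}{11} \approx 26594.0$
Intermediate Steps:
$a{\left(E \right)} = E \left(-74 + E\right)$
$q{\left(30,f{\left(11 \right)} \right)} + \left(a{\left(-97 \right)} + 10006\right) = \frac{13}{11} - \left(-10006 + 97 \left(-74 - 97\right)\right) = 13 \cdot \frac{1}{11} + \left(\left(-97\right) \left(-171\right) + 10006\right) = \frac{13}{11} + \left(16587 + 10006\right) = \frac{13}{11} + 26593 = \frac{292536}{11}$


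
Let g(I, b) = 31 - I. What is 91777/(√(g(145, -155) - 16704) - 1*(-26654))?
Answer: 1223112079/355226267 - 91777*I*√16818/710452534 ≈ 3.4432 - 0.016753*I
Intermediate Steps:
91777/(√(g(145, -155) - 16704) - 1*(-26654)) = 91777/(√((31 - 1*145) - 16704) - 1*(-26654)) = 91777/(√((31 - 145) - 16704) + 26654) = 91777/(√(-114 - 16704) + 26654) = 91777/(√(-16818) + 26654) = 91777/(I*√16818 + 26654) = 91777/(26654 + I*√16818)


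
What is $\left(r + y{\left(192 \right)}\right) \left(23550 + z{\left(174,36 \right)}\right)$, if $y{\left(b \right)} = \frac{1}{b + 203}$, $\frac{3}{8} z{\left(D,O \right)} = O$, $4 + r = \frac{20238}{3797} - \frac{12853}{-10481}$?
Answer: $\frac{951134181019092}{15719561015} \approx 60506.0$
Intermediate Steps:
$r = \frac{101731891}{39796357}$ ($r = -4 + \left(\frac{20238}{3797} - \frac{12853}{-10481}\right) = -4 + \left(20238 \cdot \frac{1}{3797} - - \frac{12853}{10481}\right) = -4 + \left(\frac{20238}{3797} + \frac{12853}{10481}\right) = -4 + \frac{260917319}{39796357} = \frac{101731891}{39796357} \approx 2.5563$)
$z{\left(D,O \right)} = \frac{8 O}{3}$
$y{\left(b \right)} = \frac{1}{203 + b}$
$\left(r + y{\left(192 \right)}\right) \left(23550 + z{\left(174,36 \right)}\right) = \left(\frac{101731891}{39796357} + \frac{1}{203 + 192}\right) \left(23550 + \frac{8}{3} \cdot 36\right) = \left(\frac{101731891}{39796357} + \frac{1}{395}\right) \left(23550 + 96\right) = \left(\frac{101731891}{39796357} + \frac{1}{395}\right) 23646 = \frac{40223893302}{15719561015} \cdot 23646 = \frac{951134181019092}{15719561015}$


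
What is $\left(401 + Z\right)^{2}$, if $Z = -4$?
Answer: $157609$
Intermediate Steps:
$\left(401 + Z\right)^{2} = \left(401 - 4\right)^{2} = 397^{2} = 157609$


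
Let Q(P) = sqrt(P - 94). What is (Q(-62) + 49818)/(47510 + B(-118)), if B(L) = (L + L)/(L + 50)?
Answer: 282302/269243 + 34*I*sqrt(39)/807729 ≈ 1.0485 + 0.00026287*I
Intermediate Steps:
B(L) = 2*L/(50 + L) (B(L) = (2*L)/(50 + L) = 2*L/(50 + L))
Q(P) = sqrt(-94 + P)
(Q(-62) + 49818)/(47510 + B(-118)) = (sqrt(-94 - 62) + 49818)/(47510 + 2*(-118)/(50 - 118)) = (sqrt(-156) + 49818)/(47510 + 2*(-118)/(-68)) = (2*I*sqrt(39) + 49818)/(47510 + 2*(-118)*(-1/68)) = (49818 + 2*I*sqrt(39))/(47510 + 59/17) = (49818 + 2*I*sqrt(39))/(807729/17) = (49818 + 2*I*sqrt(39))*(17/807729) = 282302/269243 + 34*I*sqrt(39)/807729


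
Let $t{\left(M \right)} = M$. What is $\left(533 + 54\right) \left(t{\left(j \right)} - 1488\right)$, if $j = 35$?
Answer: $-852911$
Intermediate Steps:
$\left(533 + 54\right) \left(t{\left(j \right)} - 1488\right) = \left(533 + 54\right) \left(35 - 1488\right) = 587 \left(-1453\right) = -852911$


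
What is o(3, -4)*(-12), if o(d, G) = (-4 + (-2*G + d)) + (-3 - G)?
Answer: -96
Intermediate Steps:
o(d, G) = -7 + d - 3*G (o(d, G) = (-4 + (d - 2*G)) + (-3 - G) = (-4 + d - 2*G) + (-3 - G) = -7 + d - 3*G)
o(3, -4)*(-12) = (-7 + 3 - 3*(-4))*(-12) = (-7 + 3 + 12)*(-12) = 8*(-12) = -96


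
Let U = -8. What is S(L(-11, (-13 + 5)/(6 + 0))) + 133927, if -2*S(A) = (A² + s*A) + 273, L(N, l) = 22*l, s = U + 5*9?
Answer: 2410253/18 ≈ 1.3390e+5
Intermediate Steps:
s = 37 (s = -8 + 5*9 = -8 + 45 = 37)
S(A) = -273/2 - 37*A/2 - A²/2 (S(A) = -((A² + 37*A) + 273)/2 = -(273 + A² + 37*A)/2 = -273/2 - 37*A/2 - A²/2)
S(L(-11, (-13 + 5)/(6 + 0))) + 133927 = (-273/2 - 407*(-13 + 5)/(6 + 0) - 484*(-13 + 5)²/(6 + 0)²/2) + 133927 = (-273/2 - 407*(-8/6) - (22*(-8/6))²/2) + 133927 = (-273/2 - 407*(-8*⅙) - (22*(-8*⅙))²/2) + 133927 = (-273/2 - 407*(-4)/3 - (22*(-4/3))²/2) + 133927 = (-273/2 - 37/2*(-88/3) - (-88/3)²/2) + 133927 = (-273/2 + 1628/3 - ½*7744/9) + 133927 = (-273/2 + 1628/3 - 3872/9) + 133927 = -433/18 + 133927 = 2410253/18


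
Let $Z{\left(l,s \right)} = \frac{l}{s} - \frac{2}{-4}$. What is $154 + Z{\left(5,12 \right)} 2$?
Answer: $\frac{935}{6} \approx 155.83$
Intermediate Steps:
$Z{\left(l,s \right)} = \frac{1}{2} + \frac{l}{s}$ ($Z{\left(l,s \right)} = \frac{l}{s} - - \frac{1}{2} = \frac{l}{s} + \frac{1}{2} = \frac{1}{2} + \frac{l}{s}$)
$154 + Z{\left(5,12 \right)} 2 = 154 + \frac{5 + \frac{1}{2} \cdot 12}{12} \cdot 2 = 154 + \frac{5 + 6}{12} \cdot 2 = 154 + \frac{1}{12} \cdot 11 \cdot 2 = 154 + \frac{11}{12} \cdot 2 = 154 + \frac{11}{6} = \frac{935}{6}$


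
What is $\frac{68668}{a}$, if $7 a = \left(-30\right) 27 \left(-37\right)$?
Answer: $\frac{240338}{14985} \approx 16.039$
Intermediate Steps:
$a = \frac{29970}{7}$ ($a = \frac{\left(-30\right) 27 \left(-37\right)}{7} = \frac{\left(-810\right) \left(-37\right)}{7} = \frac{1}{7} \cdot 29970 = \frac{29970}{7} \approx 4281.4$)
$\frac{68668}{a} = \frac{68668}{\frac{29970}{7}} = 68668 \cdot \frac{7}{29970} = \frac{240338}{14985}$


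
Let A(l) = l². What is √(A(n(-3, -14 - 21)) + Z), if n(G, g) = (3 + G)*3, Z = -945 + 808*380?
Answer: √306095 ≈ 553.26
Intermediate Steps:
Z = 306095 (Z = -945 + 307040 = 306095)
n(G, g) = 9 + 3*G
√(A(n(-3, -14 - 21)) + Z) = √((9 + 3*(-3))² + 306095) = √((9 - 9)² + 306095) = √(0² + 306095) = √(0 + 306095) = √306095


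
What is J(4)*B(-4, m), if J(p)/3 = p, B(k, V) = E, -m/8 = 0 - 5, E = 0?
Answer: 0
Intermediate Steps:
m = 40 (m = -8*(0 - 5) = -8*(-5) = 40)
B(k, V) = 0
J(p) = 3*p
J(4)*B(-4, m) = (3*4)*0 = 12*0 = 0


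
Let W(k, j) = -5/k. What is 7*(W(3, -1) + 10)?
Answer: 175/3 ≈ 58.333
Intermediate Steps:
7*(W(3, -1) + 10) = 7*(-5/3 + 10) = 7*(25/3) = 175/3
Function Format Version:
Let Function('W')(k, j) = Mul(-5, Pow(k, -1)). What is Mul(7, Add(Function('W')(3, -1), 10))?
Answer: Rational(175, 3) ≈ 58.333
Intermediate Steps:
Mul(7, Add(Function('W')(3, -1), 10)) = Mul(7, Add(Mul(-5, Pow(3, -1)), 10)) = Mul(7, Add(Mul(-5, Rational(1, 3)), 10)) = Mul(7, Add(Rational(-5, 3), 10)) = Mul(7, Rational(25, 3)) = Rational(175, 3)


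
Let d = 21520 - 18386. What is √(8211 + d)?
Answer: √11345 ≈ 106.51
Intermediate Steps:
d = 3134
√(8211 + d) = √(8211 + 3134) = √11345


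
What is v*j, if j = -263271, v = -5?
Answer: 1316355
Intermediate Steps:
v*j = -5*(-263271) = 1316355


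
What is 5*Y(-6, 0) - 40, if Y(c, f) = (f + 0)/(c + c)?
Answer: -40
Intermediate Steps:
Y(c, f) = f/(2*c) (Y(c, f) = f/((2*c)) = f*(1/(2*c)) = f/(2*c))
5*Y(-6, 0) - 40 = 5*((½)*0/(-6)) - 40 = 5*((½)*0*(-⅙)) - 40 = 5*0 - 40 = 0 - 40 = -40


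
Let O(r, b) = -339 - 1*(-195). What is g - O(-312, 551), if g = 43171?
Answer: 43315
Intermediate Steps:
O(r, b) = -144 (O(r, b) = -339 + 195 = -144)
g - O(-312, 551) = 43171 - 1*(-144) = 43171 + 144 = 43315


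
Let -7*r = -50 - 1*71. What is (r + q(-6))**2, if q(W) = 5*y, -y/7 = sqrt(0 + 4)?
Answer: 136161/49 ≈ 2778.8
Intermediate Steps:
y = -14 (y = -7*sqrt(0 + 4) = -7*sqrt(4) = -7*2 = -14)
r = 121/7 (r = -(-50 - 1*71)/7 = -(-50 - 71)/7 = -1/7*(-121) = 121/7 ≈ 17.286)
q(W) = -70 (q(W) = 5*(-14) = -70)
(r + q(-6))**2 = (121/7 - 70)**2 = (-369/7)**2 = 136161/49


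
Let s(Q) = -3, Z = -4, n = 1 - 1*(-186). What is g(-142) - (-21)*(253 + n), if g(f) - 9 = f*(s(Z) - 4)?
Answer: 10243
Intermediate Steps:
n = 187 (n = 1 + 186 = 187)
g(f) = 9 - 7*f (g(f) = 9 + f*(-3 - 4) = 9 + f*(-7) = 9 - 7*f)
g(-142) - (-21)*(253 + n) = (9 - 7*(-142)) - (-21)*(253 + 187) = (9 + 994) - (-21)*440 = 1003 - 1*(-9240) = 1003 + 9240 = 10243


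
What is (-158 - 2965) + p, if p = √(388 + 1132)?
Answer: -3123 + 4*√95 ≈ -3084.0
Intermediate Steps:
p = 4*√95 (p = √1520 = 4*√95 ≈ 38.987)
(-158 - 2965) + p = (-158 - 2965) + 4*√95 = -3123 + 4*√95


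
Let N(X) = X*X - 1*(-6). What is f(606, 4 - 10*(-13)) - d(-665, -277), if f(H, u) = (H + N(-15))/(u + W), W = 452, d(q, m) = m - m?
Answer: 837/586 ≈ 1.4283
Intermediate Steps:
d(q, m) = 0
N(X) = 6 + X² (N(X) = X² + 6 = 6 + X²)
f(H, u) = (231 + H)/(452 + u) (f(H, u) = (H + (6 + (-15)²))/(u + 452) = (H + (6 + 225))/(452 + u) = (H + 231)/(452 + u) = (231 + H)/(452 + u))
f(606, 4 - 10*(-13)) - d(-665, -277) = (231 + 606)/(452 + (4 - 10*(-13))) - 1*0 = 837/(452 + (4 + 130)) + 0 = 837/(452 + 134) + 0 = 837/586 + 0 = 837/586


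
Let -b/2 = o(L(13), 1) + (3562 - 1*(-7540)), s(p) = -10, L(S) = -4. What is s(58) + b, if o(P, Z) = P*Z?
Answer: -22206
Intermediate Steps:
b = -22196 (b = -2*(-4*1 + (3562 - 1*(-7540))) = -2*(-4 + (3562 + 7540)) = -2*(-4 + 11102) = -2*11098 = -22196)
s(58) + b = -10 - 22196 = -22206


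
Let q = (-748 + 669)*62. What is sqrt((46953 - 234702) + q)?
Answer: I*sqrt(192647) ≈ 438.92*I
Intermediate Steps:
q = -4898 (q = -79*62 = -4898)
sqrt((46953 - 234702) + q) = sqrt((46953 - 234702) - 4898) = sqrt(-187749 - 4898) = sqrt(-192647) = I*sqrt(192647)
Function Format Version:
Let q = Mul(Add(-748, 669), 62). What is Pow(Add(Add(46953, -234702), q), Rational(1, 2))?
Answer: Mul(I, Pow(192647, Rational(1, 2))) ≈ Mul(438.92, I)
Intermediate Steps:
q = -4898 (q = Mul(-79, 62) = -4898)
Pow(Add(Add(46953, -234702), q), Rational(1, 2)) = Pow(Add(Add(46953, -234702), -4898), Rational(1, 2)) = Pow(Add(-187749, -4898), Rational(1, 2)) = Pow(-192647, Rational(1, 2)) = Mul(I, Pow(192647, Rational(1, 2)))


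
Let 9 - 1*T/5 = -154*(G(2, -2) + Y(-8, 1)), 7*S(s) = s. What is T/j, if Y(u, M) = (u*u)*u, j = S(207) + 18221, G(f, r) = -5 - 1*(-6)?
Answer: -2753975/127754 ≈ -21.557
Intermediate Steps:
G(f, r) = 1 (G(f, r) = -5 + 6 = 1)
S(s) = s/7
j = 127754/7 (j = (⅐)*207 + 18221 = 207/7 + 18221 = 127754/7 ≈ 18251.)
Y(u, M) = u³ (Y(u, M) = u²*u = u³)
T = -393425 (T = 45 - (-770)*(1 + (-8)³) = 45 - (-770)*(1 - 512) = 45 - (-770)*(-511) = 45 - 5*78694 = 45 - 393470 = -393425)
T/j = -393425/127754/7 = -393425*7/127754 = -2753975/127754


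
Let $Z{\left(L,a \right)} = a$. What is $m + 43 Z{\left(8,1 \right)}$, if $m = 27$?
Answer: $70$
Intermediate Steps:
$m + 43 Z{\left(8,1 \right)} = 27 + 43 \cdot 1 = 27 + 43 = 70$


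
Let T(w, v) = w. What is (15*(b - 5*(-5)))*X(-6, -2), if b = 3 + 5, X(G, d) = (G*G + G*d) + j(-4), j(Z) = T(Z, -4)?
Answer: 21780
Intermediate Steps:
j(Z) = Z
X(G, d) = -4 + G**2 + G*d (X(G, d) = (G*G + G*d) - 4 = (G**2 + G*d) - 4 = -4 + G**2 + G*d)
b = 8
(15*(b - 5*(-5)))*X(-6, -2) = (15*(8 - 5*(-5)))*(-4 + (-6)**2 - 6*(-2)) = (15*(8 + 25))*(-4 + 36 + 12) = (15*33)*44 = 495*44 = 21780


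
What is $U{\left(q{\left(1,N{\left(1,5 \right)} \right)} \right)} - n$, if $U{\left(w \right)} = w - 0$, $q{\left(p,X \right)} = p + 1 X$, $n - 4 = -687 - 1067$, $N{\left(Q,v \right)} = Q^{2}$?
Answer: $1752$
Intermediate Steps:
$n = -1750$ ($n = 4 - 1754 = -1750$)
$q{\left(p,X \right)} = X + p$ ($q{\left(p,X \right)} = p + X = X + p$)
$U{\left(w \right)} = w$ ($U{\left(w \right)} = w + 0 = w$)
$U{\left(q{\left(1,N{\left(1,5 \right)} \right)} \right)} - n = \left(1^{2} + 1\right) - -1750 = \left(1 + 1\right) + 1750 = 2 + 1750 = 1752$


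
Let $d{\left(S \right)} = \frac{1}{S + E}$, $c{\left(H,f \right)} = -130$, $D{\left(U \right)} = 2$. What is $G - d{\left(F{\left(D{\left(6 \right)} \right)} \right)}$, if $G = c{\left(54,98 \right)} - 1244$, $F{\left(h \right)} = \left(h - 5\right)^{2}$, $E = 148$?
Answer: $- \frac{215719}{157} \approx -1374.0$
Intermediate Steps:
$F{\left(h \right)} = \left(-5 + h\right)^{2}$
$d{\left(S \right)} = \frac{1}{148 + S}$ ($d{\left(S \right)} = \frac{1}{S + 148} = \frac{1}{148 + S}$)
$G = -1374$ ($G = -130 - 1244 = -1374$)
$G - d{\left(F{\left(D{\left(6 \right)} \right)} \right)} = -1374 - \frac{1}{148 + \left(-5 + 2\right)^{2}} = -1374 - \frac{1}{148 + \left(-3\right)^{2}} = -1374 - \frac{1}{148 + 9} = -1374 - \frac{1}{157} = - \frac{215719}{157}$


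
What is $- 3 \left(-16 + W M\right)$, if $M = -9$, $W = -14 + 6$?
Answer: $-168$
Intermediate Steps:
$W = -8$
$- 3 \left(-16 + W M\right) = - 3 \left(-16 - -72\right) = - 3 \left(-16 + 72\right) = \left(-3\right) 56 = -168$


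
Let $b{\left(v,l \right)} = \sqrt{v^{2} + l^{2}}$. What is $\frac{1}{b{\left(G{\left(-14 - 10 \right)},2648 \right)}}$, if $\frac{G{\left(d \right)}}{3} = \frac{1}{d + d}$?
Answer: $\frac{16 \sqrt{71801897}}{359009485} \approx 0.00037764$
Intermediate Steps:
$G{\left(d \right)} = \frac{3}{2 d}$ ($G{\left(d \right)} = \frac{3}{d + d} = \frac{3}{2 d}$)
$b{\left(v,l \right)} = \sqrt{l^{2} + v^{2}}$
$\frac{1}{b{\left(G{\left(-14 - 10 \right)},2648 \right)}} = \frac{1}{\sqrt{2648^{2} + \left(\frac{3}{2 \left(-14 - 10\right)}\right)^{2}}} = \frac{1}{\sqrt{7011904 + \left(\frac{3}{2 \left(-24\right)}\right)^{2}}} = \frac{1}{\sqrt{7011904 + \left(\frac{3}{2} \left(- \frac{1}{24}\right)\right)^{2}}} = \frac{1}{\sqrt{7011904 + \left(- \frac{1}{16}\right)^{2}}} = \frac{1}{\sqrt{7011904 + \frac{1}{256}}} = \frac{1}{\sqrt{\frac{1795047425}{256}}} = \frac{1}{\frac{5}{16} \sqrt{71801897}} = \frac{16 \sqrt{71801897}}{359009485}$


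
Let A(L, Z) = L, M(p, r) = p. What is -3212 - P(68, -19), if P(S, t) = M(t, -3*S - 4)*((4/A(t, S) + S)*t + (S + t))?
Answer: -26753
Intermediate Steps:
P(S, t) = t*(S + t + t*(S + 4/t)) (P(S, t) = t*((4/t + S)*t + (S + t)) = t*((S + 4/t)*t + (S + t)) = t*(t*(S + 4/t) + (S + t)) = t*(S + t + t*(S + 4/t)))
-3212 - P(68, -19) = -3212 - (-19)*(4 + 68 - 19 + 68*(-19)) = -3212 - (-19)*(4 + 68 - 19 - 1292) = -3212 - (-19)*(-1239) = -3212 - 1*23541 = -3212 - 23541 = -26753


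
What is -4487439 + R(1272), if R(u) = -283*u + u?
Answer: -4846143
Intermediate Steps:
R(u) = -282*u
-4487439 + R(1272) = -4487439 - 282*1272 = -4487439 - 358704 = -4846143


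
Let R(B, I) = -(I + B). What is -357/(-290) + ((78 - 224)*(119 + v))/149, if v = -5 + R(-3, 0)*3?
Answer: -5154627/43210 ≈ -119.29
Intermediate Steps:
R(B, I) = -B - I (R(B, I) = -(B + I) = -B - I)
v = 4 (v = -5 + (-1*(-3) - 1*0)*3 = -5 + (3 + 0)*3 = -5 + 3*3 = -5 + 9 = 4)
-357/(-290) + ((78 - 224)*(119 + v))/149 = -357/(-290) + ((78 - 224)*(119 + 4))/149 = -357*(-1/290) - 146*123*(1/149) = 357/290 - 17958*1/149 = 357/290 - 17958/149 = -5154627/43210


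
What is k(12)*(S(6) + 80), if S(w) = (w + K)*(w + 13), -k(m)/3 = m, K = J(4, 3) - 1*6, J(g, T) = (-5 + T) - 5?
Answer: 1908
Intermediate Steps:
J(g, T) = -10 + T
K = -13 (K = (-10 + 3) - 1*6 = -7 - 6 = -13)
k(m) = -3*m
S(w) = (-13 + w)*(13 + w) (S(w) = (w - 13)*(w + 13) = (-13 + w)*(13 + w))
k(12)*(S(6) + 80) = (-3*12)*((-169 + 6²) + 80) = -36*((-169 + 36) + 80) = -36*(-133 + 80) = -36*(-53) = 1908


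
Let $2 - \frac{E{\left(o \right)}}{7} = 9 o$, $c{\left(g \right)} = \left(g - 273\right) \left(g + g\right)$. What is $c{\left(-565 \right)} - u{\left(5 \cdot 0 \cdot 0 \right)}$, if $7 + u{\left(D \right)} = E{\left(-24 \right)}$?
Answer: $945421$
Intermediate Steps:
$c{\left(g \right)} = 2 g \left(-273 + g\right)$ ($c{\left(g \right)} = \left(-273 + g\right) 2 g = 2 g \left(-273 + g\right)$)
$E{\left(o \right)} = 14 - 63 o$ ($E{\left(o \right)} = 14 - 7 \cdot 9 o = 14 - 63 o$)
$u{\left(D \right)} = 1519$ ($u{\left(D \right)} = -7 + \left(14 - -1512\right) = -7 + \left(14 + 1512\right) = -7 + 1526 = 1519$)
$c{\left(-565 \right)} - u{\left(5 \cdot 0 \cdot 0 \right)} = 2 \left(-565\right) \left(-273 - 565\right) - 1519 = 2 \left(-565\right) \left(-838\right) - 1519 = 946940 - 1519 = 945421$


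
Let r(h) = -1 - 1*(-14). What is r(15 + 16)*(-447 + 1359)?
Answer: 11856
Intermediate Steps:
r(h) = 13 (r(h) = -1 + 14 = 13)
r(15 + 16)*(-447 + 1359) = 13*(-447 + 1359) = 13*912 = 11856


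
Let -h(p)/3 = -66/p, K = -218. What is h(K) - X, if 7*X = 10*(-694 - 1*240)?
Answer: 1017367/763 ≈ 1333.4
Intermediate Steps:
h(p) = 198/p (h(p) = -(-198)/p = 198/p)
X = -9340/7 (X = (10*(-694 - 1*240))/7 = (10*(-694 - 240))/7 = (10*(-934))/7 = (1/7)*(-9340) = -9340/7 ≈ -1334.3)
h(K) - X = 198/(-218) - 1*(-9340/7) = 198*(-1/218) + 9340/7 = -99/109 + 9340/7 = 1017367/763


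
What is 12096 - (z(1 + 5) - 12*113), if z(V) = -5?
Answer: 13457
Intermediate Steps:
12096 - (z(1 + 5) - 12*113) = 12096 - (-5 - 12*113) = 12096 - (-5 - 1356) = 12096 - 1*(-1361) = 12096 + 1361 = 13457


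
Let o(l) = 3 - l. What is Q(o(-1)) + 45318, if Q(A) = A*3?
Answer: 45330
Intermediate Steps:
Q(A) = 3*A
Q(o(-1)) + 45318 = 3*(3 - 1*(-1)) + 45318 = 3*(3 + 1) + 45318 = 3*4 + 45318 = 12 + 45318 = 45330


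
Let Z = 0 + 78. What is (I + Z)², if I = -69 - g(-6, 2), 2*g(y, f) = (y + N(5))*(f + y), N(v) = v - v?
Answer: 9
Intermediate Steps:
N(v) = 0
Z = 78
g(y, f) = y*(f + y)/2 (g(y, f) = ((y + 0)*(f + y))/2 = (y*(f + y))/2 = y*(f + y)/2)
I = -81 (I = -69 - (-6)*(2 - 6)/2 = -69 - (-6)*(-4)/2 = -69 - 1*12 = -69 - 12 = -81)
(I + Z)² = (-81 + 78)² = (-3)² = 9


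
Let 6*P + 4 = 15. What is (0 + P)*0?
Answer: 0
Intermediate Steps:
P = 11/6 (P = -⅔ + (⅙)*15 = -⅔ + 5/2 = 11/6 ≈ 1.8333)
(0 + P)*0 = (0 + 11/6)*0 = (11/6)*0 = 0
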